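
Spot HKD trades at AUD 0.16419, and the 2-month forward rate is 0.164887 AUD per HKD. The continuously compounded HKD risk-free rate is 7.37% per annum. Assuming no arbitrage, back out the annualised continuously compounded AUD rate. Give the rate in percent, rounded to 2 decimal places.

9.91%

T = 2/12 years.
By CIP, F/S equals the AUD-to-HKD growth ratio: 0.164887/0.16419 = 1.0042451.
HKD growth factor: e^(0.0737×2/12) = 1.0123591.
Hence g_AUD = 1.0166567.
r = ln(1.0166567)/(2/12) = 0.099117 → 9.91%.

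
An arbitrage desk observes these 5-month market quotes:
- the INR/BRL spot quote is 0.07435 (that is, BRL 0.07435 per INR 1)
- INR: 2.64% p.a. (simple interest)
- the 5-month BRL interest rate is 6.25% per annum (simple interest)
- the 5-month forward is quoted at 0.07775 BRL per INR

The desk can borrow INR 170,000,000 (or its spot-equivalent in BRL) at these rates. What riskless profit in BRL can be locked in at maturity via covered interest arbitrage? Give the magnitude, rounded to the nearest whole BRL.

T = 5/12 years.
Keep in INR, deliver into the forward: 170,000,000·1.011000·0.07775 = BRL 13,362,892.50.
Swap to BRL now, deposit: 170,000,000·0.07435·1.0260416667 = BRL 12,968,653.65.
The quoted forward overvalues INR, so borrow BRL, buy INR at spot, deposit the INR at 2.64%, and sell the proceeds forward at 0.07775.
Profit = 13,362,892.50 − 12,968,653.65 = BRL 394,239.

BRL 394,239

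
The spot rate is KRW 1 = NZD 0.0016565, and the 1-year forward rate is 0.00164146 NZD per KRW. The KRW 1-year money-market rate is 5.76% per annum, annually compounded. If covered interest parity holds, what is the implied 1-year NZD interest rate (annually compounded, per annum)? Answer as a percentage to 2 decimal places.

4.80%

T = 1 year.
F/S = 0.00164146/0.0016565 = 0.9909206 = (growth of NZD) / (growth of KRW).
The KRW side grows by (1 + 0.0576)^1 = 1.057600.
Hence g_NZD = 1.0479976.
Annualise: 1.0479976^(1/1) − 1 = 0.047998 = 4.80%.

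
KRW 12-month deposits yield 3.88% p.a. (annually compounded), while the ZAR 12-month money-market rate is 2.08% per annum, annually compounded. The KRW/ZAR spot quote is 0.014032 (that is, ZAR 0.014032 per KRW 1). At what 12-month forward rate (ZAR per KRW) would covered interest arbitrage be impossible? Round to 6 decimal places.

0.013789

T = 1 year.
Growth of 1 ZAR over T: (1 + 0.0208)^1 = 1.020800.
KRW accumulates by (1 + 0.0388)^1 = 1.038800.
Forward (ZAR per KRW) = 0.014032 × 1.020800 / 1.038800 = 0.01378886.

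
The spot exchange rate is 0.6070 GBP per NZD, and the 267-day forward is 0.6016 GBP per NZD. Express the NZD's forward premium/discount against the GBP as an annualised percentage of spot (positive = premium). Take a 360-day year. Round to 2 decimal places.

T = 267/360 years.
(F − S)/S = (0.6016 − 0.607)/0.607 = -0.0088962.
×(1/T) gives -1.20% p.a.

-1.20%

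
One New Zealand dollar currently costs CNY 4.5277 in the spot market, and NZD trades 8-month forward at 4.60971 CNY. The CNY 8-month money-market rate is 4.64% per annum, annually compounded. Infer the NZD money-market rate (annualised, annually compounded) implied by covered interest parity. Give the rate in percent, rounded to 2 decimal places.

T = 8/12 years.
By CIP, F/S equals the CNY-to-NZD growth ratio: 4.60971/4.5277 = 1.0181129.
The CNY side grows by (1 + 0.0464)^(8/12) = 1.0306989.
So the NZD growth factor = 1.0123621.
Annualise: 1.0123621^(12/8) − 1 = 0.018600 = 1.86%.

1.86%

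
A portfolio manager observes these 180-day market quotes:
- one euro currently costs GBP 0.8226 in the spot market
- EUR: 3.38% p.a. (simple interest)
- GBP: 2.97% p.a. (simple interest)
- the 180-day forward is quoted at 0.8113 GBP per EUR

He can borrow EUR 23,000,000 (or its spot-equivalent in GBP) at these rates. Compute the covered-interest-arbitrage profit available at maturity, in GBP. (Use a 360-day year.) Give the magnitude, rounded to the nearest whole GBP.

T = 180/360 years.
Route A — deposit EUR, sell forward: 23,000,000 × 1.016900 × 0.8113 = GBP 18,975,252.31.
Route B — convert at spot, deposit GBP: 23,000,000 × 0.8226 × 1.014850 = GBP 19,200,759.03.
The quoted forward undervalues EUR, so borrow EUR, convert to GBP at spot, deposit the GBP at 2.97%, and buy EUR forward at 0.8113 to cover the loan.
Profit = 19,200,759.03 − 18,975,252.31 = GBP 225,507.

GBP 225,507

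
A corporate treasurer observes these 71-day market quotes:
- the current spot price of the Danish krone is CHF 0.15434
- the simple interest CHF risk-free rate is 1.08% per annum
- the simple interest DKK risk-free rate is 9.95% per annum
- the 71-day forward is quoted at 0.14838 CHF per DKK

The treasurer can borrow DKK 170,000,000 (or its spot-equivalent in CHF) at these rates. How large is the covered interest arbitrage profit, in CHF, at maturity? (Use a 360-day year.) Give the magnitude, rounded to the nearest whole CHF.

T = 71/360 years.
Keep in DKK, deliver into the forward: 170,000,000·1.0196236111·0.14838 = CHF 25,719,597.74.
Swap to CHF now, deposit: 170,000,000·0.15434·1.002130 = CHF 26,293,686.51.
The quoted forward undervalues DKK, so borrow DKK, convert to CHF at spot, deposit the CHF at 1.08%, and buy DKK forward at 0.14838 to cover the loan.
Arbitrage profit = |25,719,597.74 − 26,293,686.51| = CHF 574,089.

CHF 574,089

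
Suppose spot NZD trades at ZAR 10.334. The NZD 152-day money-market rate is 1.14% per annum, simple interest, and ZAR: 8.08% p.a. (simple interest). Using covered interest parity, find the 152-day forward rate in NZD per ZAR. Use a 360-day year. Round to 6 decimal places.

T = 152/360 years.
Growth of 1 ZAR over T: 1 + 0.0808×152/360 = 1.0341156.
NZD growth factor: 1 + 0.0114×152/360 = 1.0048133.
CIP: F = S · (grow ZAR)/(grow NZD) = 10.334 × 1.0341156/1.0048133 = 10.63536 ZAR per NZD.
Quoted the other way: 1/10.63536 = 0.094026 NZD per ZAR.

0.094026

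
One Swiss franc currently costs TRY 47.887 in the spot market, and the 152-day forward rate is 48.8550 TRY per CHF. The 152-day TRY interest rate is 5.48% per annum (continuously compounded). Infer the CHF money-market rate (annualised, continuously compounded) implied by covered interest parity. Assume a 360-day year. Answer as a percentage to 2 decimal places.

0.74%

T = 152/360 years.
CIP gives F = S · g_TRY/g_CHF, so g_TRY/g_CHF = 48.855/47.887 = 1.0202143.
TRY growth factor: e^(0.0548×152/360) = 1.0234075.
Hence g_CHF = 1.0031299.
r = ln(1.0031299)/(152/360) = 0.007401 → 0.74%.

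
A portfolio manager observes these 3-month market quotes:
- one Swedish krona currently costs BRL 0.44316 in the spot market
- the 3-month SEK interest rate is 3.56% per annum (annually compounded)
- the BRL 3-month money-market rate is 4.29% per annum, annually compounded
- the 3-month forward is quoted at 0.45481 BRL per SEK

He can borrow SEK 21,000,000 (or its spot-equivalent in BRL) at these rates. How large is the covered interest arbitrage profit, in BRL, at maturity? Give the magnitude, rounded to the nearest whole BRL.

BRL 230,298

T = 3/12 years.
Route A — deposit SEK, sell forward: 21,000,000 × 1.008783594 × 0.45481 = BRL 9,634,902.19.
Route B — convert at spot, deposit BRL: 21,000,000 × 0.44316 × 1.010556656 = BRL 9,404,604.04.
The quoted forward overvalues SEK, so borrow BRL, buy SEK at spot, deposit the SEK at 3.56%, and sell the proceeds forward at 0.45481.
Profit = 9,634,902.19 − 9,404,604.04 = BRL 230,298.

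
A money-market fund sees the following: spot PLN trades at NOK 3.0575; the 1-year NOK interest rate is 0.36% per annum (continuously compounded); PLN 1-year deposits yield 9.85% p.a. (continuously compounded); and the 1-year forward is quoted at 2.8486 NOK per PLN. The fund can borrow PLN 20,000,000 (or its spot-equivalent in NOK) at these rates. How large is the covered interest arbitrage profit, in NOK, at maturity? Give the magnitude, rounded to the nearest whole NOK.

NOK 1,498,886

T = 1 year.
Route A — deposit PLN, sell forward: 20,000,000 × 1.1035144044 × 2.8486 = NOK 62,869,422.65.
Route B — convert at spot, deposit NOK: 20,000,000 × 3.0575 × 1.0036064878 = NOK 61,370,536.73.
The quoted forward overvalues PLN, so borrow NOK, buy PLN at spot, deposit the PLN at 9.85%, and sell the proceeds forward at 2.8486.
Profit = 62,869,422.65 − 61,370,536.73 = NOK 1,498,886.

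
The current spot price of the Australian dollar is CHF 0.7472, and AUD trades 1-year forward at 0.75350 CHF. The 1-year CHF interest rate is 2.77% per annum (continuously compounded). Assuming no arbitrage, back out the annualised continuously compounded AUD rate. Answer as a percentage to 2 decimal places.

T = 1 year.
F/S = 0.7535/0.7472 = 1.0084315 = (growth of CHF) / (growth of AUD).
The CHF side grows by e^(0.0277×1) = 1.0280872.
So the AUD growth factor = 1.0194914.
Take logs: ln 1.0194914 / 1 = 0.019304, so 1.93%.

1.93%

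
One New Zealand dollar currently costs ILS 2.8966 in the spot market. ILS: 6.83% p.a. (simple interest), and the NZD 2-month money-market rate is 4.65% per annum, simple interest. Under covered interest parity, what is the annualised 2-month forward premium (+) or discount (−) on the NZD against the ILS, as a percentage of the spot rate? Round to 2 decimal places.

T = 2/12 years.
F = S · g_ILS/g_NZD = 2.8966 × 1.0113833/1.007750 = 2.9070433.
Annualised premium = (F − S)/S × (1/T) = (2.9070433 − 2.8966)/2.8966 ÷ (2/12) = 2.16%.

+2.16%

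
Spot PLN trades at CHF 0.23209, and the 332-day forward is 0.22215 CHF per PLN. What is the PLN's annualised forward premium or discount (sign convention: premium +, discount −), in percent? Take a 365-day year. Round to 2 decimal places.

-4.71%

T = 332/365 years.
(F − S)/S = (0.22215 − 0.23209)/0.23209 = -0.0428282.
Annualise by dividing by T: -0.0428282 / (332/365) = -0.047085 → -4.71%.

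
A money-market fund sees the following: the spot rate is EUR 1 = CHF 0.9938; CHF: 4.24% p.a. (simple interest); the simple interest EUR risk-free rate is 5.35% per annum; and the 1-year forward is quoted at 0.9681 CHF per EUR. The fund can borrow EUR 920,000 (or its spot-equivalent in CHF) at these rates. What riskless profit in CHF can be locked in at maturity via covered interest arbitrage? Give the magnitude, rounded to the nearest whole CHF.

CHF 14,760

T = 1 year.
Keep in EUR, deliver into the forward: 920,000·1.053500·0.9681 = CHF 938,301.88.
Swap to CHF now, deposit: 920,000·0.9938·1.042400 = CHF 953,062.15.
The quoted forward undervalues EUR, so borrow EUR, convert to CHF at spot, deposit the CHF at 4.24%, and buy EUR forward at 0.9681 to cover the loan.
Arbitrage profit = |938,301.88 − 953,062.15| = CHF 14,760.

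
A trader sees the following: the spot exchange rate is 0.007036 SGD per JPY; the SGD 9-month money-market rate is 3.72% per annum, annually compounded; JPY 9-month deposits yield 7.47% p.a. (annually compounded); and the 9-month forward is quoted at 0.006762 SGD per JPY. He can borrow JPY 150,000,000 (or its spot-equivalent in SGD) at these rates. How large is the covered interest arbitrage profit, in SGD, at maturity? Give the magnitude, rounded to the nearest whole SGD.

SGD 14,099

T = 9/12 years.
Keep in JPY, deliver into the forward: 150,000,000·1.055517496·0.006762 = SGD 1,070,611.40.
Swap to SGD now, deposit: 150,000,000·0.007036·1.027772235 = SGD 1,084,710.82.
The quoted forward undervalues JPY, so borrow JPY, convert to SGD at spot, deposit the SGD at 3.72%, and buy JPY forward at 0.006762 to cover the loan.
Profit = 1,084,710.82 − 1,070,611.40 = SGD 14,099.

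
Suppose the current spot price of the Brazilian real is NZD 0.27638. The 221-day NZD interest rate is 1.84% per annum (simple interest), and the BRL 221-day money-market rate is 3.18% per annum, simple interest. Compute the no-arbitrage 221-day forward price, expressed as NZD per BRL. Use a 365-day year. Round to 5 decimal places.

T = 221/365 years.
Growth of 1 NZD over T: 1 + 0.0184×221/365 = 1.0111408.
BRL growth factor: 1 + 0.0318×221/365 = 1.0192542.
Forward (NZD per BRL) = 0.27638 × 1.0111408 / 1.0192542 = 0.2741800.

0.27418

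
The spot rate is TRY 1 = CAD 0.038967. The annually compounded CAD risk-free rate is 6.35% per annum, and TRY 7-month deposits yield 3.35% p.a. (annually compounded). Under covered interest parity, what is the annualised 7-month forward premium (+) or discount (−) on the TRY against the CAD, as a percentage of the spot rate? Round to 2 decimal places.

+2.89%

T = 7/12 years.
CIP forward (CAD per TRY) = 0.038967 × 1.0365658/1.0194074 = 0.039622882.
(F − S)/S ÷ T = (0.039622882 − 0.038967)/0.038967/(7/12) = 0.028854 → 2.89%.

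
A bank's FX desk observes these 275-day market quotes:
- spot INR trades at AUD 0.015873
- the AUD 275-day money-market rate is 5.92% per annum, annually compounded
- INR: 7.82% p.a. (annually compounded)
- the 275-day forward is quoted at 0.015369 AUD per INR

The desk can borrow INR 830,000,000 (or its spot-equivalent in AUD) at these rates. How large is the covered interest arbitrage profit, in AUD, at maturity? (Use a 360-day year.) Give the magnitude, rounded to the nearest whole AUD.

AUD 254,846

T = 275/360 years.
Invest the INR and cover forward: 830,000,000 × 1.0592016605 × 0.015369 = AUD 13,511,462.37.
Convert at spot and invest in AUD: 830,000,000 × 0.015873 × 1.0449136327 = AUD 13,766,308.70.
The quoted forward undervalues INR, so borrow INR, convert to AUD at spot, deposit the AUD at 5.92%, and buy INR forward at 0.015369 to cover the loan.
The gap between the two covered legs is AUD 254,846.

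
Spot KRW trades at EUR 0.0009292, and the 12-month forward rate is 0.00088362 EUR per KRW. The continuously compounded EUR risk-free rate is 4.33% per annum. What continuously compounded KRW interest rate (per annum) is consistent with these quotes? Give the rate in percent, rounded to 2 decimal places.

9.36%

T = 1 year.
CIP gives F = S · g_EUR/g_KRW, so g_EUR/g_KRW = 0.00088362/0.0009292 = 0.9509471.
The EUR side grows by e^(0.0433×1) = 1.0442511.
That pins the KRW growth at 1.0981169.
Take logs: ln 1.0981169 / 1 = 0.093597, so 9.36%.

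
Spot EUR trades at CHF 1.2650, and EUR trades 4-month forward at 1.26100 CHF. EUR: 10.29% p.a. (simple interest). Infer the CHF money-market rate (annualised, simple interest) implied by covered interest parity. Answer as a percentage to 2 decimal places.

T = 4/12 years.
F/S = 1.261/1.265 = 0.9968379 = (growth of CHF) / (growth of EUR).
EUR growth factor: 1 + 0.1029×4/12 = 1.034300.
That pins the CHF growth at 1.0310294.
(1.0310294 − 1)/T = 0.093088, i.e. 9.31%.

9.31%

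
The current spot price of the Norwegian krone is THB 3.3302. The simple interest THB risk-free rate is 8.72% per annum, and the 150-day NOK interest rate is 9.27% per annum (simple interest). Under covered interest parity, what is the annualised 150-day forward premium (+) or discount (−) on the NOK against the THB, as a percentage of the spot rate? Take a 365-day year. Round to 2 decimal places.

-0.53%

T = 150/365 years.
CIP forward (THB per NOK) = 3.3302 × 1.0358356/1.0380959 = 3.3229490.
(F − S)/S ÷ T = (3.3229490 − 3.3302)/3.3302/(150/365) = -0.005298 → -0.53%.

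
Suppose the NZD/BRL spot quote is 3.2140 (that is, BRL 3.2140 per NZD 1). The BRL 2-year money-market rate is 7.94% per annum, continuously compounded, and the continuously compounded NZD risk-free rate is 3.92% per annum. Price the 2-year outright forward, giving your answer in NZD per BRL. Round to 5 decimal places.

0.28710

T = 2 years.
BRL accumulates by e^(0.0794×2) = 1.1721035.
NZD growth factor: e^(0.0392×2) = 1.0815552.
Forward (BRL per NZD) = 3.214 × 1.1721035 / 1.0815552 = 3.483078.
Quoted the other way: 1/3.483078 = 0.28710 NZD per BRL.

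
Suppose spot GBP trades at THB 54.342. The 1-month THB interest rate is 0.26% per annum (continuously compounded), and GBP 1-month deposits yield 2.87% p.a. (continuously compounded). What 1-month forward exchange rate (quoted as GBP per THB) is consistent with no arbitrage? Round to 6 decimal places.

T = 1/12 years.
Growth of 1 THB over T: e^(0.0026×1/12) = 1.0002167.
GBP accumulates by e^(0.0287×1/12) = 1.0023945.
Forward (THB per GBP) = 54.342 × 1.0002167 / 1.0023945 = 54.22394.
Quoted the other way: 1/54.22394 = 0.018442 GBP per THB.

0.018442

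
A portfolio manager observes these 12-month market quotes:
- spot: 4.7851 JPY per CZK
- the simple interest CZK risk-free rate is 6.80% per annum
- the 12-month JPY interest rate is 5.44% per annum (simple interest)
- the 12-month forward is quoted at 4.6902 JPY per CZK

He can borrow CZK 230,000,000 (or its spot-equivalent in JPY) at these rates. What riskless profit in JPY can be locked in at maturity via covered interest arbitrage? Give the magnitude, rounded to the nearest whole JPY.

JPY 8,343,443

T = 1 year.
Route A — deposit CZK, sell forward: 230,000,000 × 1.068000 × 4.6902 = JPY 1,152,100,728.00.
Route B — convert at spot, deposit JPY: 230,000,000 × 4.7851 × 1.054400 = JPY 1,160,444,171.20.
The quoted forward undervalues CZK, so borrow CZK, convert to JPY at spot, deposit the JPY at 5.44%, and buy CZK forward at 4.6902 to cover the loan.
The gap between the two covered legs is JPY 8,343,443.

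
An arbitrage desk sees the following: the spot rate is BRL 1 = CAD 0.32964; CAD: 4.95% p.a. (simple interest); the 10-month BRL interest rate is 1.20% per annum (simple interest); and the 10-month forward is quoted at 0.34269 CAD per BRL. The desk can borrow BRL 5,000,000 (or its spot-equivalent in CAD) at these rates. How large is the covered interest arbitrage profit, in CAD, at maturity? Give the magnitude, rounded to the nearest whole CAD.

CAD 14,396

T = 10/12 years.
Route A — deposit BRL, sell forward: 5,000,000 × 1.010000 × 0.34269 = CAD 1,730,584.50.
Route B — convert at spot, deposit CAD: 5,000,000 × 0.32964 × 1.041250 = CAD 1,716,188.25.
The quoted forward overvalues BRL, so borrow CAD, buy BRL at spot, deposit the BRL at 1.20%, and sell the proceeds forward at 0.34269.
Arbitrage profit = |1,730,584.50 − 1,716,188.25| = CAD 14,396.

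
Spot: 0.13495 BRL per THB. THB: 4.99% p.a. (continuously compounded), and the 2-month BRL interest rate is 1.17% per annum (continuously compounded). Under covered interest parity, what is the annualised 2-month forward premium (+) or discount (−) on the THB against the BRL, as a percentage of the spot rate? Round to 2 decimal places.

T = 2/12 years.
F = S · g_BRL/g_THB = 0.13495 × 1.0019519/1.0083513 = 0.13409355.
(F − S)/S ÷ T = (0.13409355 − 0.13495)/0.13495/(2/12) = -0.038079 → -3.81%.

-3.81%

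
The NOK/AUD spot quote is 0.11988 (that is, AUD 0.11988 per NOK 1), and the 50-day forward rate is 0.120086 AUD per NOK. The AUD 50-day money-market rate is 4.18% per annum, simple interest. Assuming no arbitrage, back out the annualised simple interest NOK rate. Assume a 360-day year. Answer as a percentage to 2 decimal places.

T = 50/360 years.
F/S = 0.120086/0.11988 = 1.0017184 = (growth of AUD) / (growth of NOK).
AUD growth factor: 1 + 0.0418×50/360 = 1.0058056.
That pins the NOK growth at 1.0040802.
r = (1.0040802 − 1)/(50/360) = 0.029377 → 2.94%.

2.94%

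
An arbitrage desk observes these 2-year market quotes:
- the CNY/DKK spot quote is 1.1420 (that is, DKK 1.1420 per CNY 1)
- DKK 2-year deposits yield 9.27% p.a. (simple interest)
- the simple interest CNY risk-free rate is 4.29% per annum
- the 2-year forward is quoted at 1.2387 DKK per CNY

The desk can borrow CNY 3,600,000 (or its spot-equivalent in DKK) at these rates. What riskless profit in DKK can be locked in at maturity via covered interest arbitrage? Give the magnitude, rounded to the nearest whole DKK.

DKK 31,487

T = 2 years.
Route A — deposit CNY, sell forward: 3,600,000 × 1.085800 × 1.2387 = DKK 4,841,929.66.
Route B — convert at spot, deposit DKK: 3,600,000 × 1.1420 × 1.185400 = DKK 4,873,416.48.
The quoted forward undervalues CNY, so borrow CNY, convert to DKK at spot, deposit the DKK at 9.27%, and buy CNY forward at 1.2387 to cover the loan.
Arbitrage profit = |4,841,929.66 − 4,873,416.48| = DKK 31,487.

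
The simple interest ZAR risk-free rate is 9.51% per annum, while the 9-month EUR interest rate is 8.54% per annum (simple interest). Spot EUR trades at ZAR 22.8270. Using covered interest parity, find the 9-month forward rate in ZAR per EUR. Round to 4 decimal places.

22.9831

T = 9/12 years.
ZAR accumulates by 1 + 0.0951×9/12 = 1.071325.
Growth of 1 EUR over T: 1 + 0.0854×9/12 = 1.064050.
Forward (ZAR per EUR) = 22.827 × 1.071325 / 1.064050 = 22.983070.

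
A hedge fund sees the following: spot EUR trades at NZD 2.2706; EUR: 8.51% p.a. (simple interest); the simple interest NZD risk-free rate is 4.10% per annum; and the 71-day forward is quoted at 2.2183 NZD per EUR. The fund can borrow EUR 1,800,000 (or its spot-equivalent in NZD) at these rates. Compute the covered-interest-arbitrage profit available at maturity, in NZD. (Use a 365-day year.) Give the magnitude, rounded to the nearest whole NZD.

T = 71/365 years.
Route A — deposit EUR, sell forward: 1,800,000 × 1.016553699 × 2.2183 = NZD 4,059,037.93.
Route B — convert at spot, deposit NZD: 1,800,000 × 2.2706 × 1.007975342 = NZD 4,119,675.86.
The quoted forward undervalues EUR, so borrow EUR, convert to NZD at spot, deposit the NZD at 4.10%, and buy EUR forward at 2.2183 to cover the loan.
The gap between the two covered legs is NZD 60,638.

NZD 60,638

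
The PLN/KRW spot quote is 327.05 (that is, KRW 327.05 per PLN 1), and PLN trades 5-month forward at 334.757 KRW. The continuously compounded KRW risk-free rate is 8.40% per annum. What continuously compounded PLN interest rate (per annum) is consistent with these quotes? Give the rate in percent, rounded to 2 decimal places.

2.81%

T = 5/12 years.
F/S = 334.757/327.05 = 1.0235652 = (growth of KRW) / (growth of PLN).
The KRW side grows by e^(0.0840×5/12) = 1.0356197.
So the PLN growth factor = 1.011777.
r = ln(1.011777)/(5/12) = 0.028100 → 2.81%.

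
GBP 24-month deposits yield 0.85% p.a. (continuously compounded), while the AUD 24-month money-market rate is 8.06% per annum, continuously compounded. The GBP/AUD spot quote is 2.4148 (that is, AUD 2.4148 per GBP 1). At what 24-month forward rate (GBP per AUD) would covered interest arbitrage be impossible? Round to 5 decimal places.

T = 2 years.
Growth of 1 AUD over T: e^(0.0806×2) = 1.1749199.
GBP growth factor: e^(0.0085×2) = 1.0171453.
CIP: F = S · (grow AUD)/(grow GBP) = 2.4148 × 1.1749199/1.0171453 = 2.789372 AUD per GBP.
Quoted the other way: 1/2.789372 = 0.35850 GBP per AUD.

0.35850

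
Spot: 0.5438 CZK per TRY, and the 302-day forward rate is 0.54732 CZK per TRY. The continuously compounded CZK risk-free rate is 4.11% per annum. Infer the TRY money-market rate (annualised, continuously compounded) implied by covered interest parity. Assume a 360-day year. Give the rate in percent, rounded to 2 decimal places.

3.34%

T = 302/360 years.
By CIP, F/S equals the CZK-to-TRY growth ratio: 0.54732/0.5438 = 1.0064730.
CZK growth factor: e^(0.0411×302/360) = 1.0350796.
Hence g_TRY = 1.0284226.
r = ln(1.0284226)/(302/360) = 0.033409 → 3.34%.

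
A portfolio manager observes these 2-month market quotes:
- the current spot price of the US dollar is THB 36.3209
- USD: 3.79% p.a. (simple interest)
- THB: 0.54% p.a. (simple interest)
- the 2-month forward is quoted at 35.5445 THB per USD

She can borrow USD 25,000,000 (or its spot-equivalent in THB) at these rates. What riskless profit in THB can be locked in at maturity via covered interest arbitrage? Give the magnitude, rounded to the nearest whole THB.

THB 14,614,151

T = 2/12 years.
Route A — deposit USD, sell forward: 25,000,000 × 1.00631666667 × 35.5445 = THB 894,225,568.96.
Route B — convert at spot, deposit THB: 25,000,000 × 36.3209 × 1.000900 = THB 908,839,720.25.
The quoted forward undervalues USD, so borrow USD, convert to THB at spot, deposit the THB at 0.54%, and buy USD forward at 35.5445 to cover the loan.
Profit = 908,839,720.25 − 894,225,568.96 = THB 14,614,151.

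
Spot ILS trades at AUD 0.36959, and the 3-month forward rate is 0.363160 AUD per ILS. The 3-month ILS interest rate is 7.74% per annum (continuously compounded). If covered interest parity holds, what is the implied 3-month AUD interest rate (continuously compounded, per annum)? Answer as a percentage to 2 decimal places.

T = 3/12 years.
F/S = 0.36316/0.36959 = 0.9826023 = (growth of AUD) / (growth of ILS).
The ILS side grows by e^(0.0774×3/12) = 1.0195384.
So the AUD growth factor = 1.0018008.
r = ln(1.0018008)/(3/12) = 0.007197 → 0.72%.

0.72%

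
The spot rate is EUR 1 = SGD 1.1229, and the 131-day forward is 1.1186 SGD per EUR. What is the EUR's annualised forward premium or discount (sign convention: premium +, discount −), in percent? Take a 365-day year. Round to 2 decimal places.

T = 131/365 years.
EUR trades forward at -0.38294% vs spot over the period.
Per annum: -0.0038294 / (131/365) = -0.010670 = -1.07%.

-1.07%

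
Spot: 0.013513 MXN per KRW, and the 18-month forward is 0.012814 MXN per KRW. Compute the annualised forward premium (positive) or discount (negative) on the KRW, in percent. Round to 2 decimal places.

-3.45%

T = 18/12 years.
Period premium: (0.012814 − 0.013513)/0.013513 = -0.0517280.
×(1/T) gives -3.45% p.a.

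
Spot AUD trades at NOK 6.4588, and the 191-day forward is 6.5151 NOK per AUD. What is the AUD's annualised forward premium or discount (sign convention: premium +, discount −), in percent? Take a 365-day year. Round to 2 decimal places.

+1.67%

T = 191/365 years.
AUD trades forward at +0.87168% vs spot over the period.
Per annum: 0.0087168 / (191/365) = 0.016658 = 1.67%.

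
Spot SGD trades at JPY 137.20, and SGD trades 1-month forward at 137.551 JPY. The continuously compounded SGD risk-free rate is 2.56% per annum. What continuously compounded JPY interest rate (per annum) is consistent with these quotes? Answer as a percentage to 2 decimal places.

T = 1/12 years.
F/S = 137.551/137.2 = 1.0025583 = (growth of JPY) / (growth of SGD).
SGD growth factor: e^(0.0256×1/12) = 1.0021356.
So the JPY growth factor = 1.0046994.
r = ln(1.0046994)/(1/12) = 0.056261 → 5.63%.

5.63%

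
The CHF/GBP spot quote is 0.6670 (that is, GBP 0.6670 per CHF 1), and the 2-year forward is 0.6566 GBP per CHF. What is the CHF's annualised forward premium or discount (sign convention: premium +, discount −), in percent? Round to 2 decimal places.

T = 2 years.
Period premium: (0.6566 − 0.667)/0.667 = -0.0155922.
×(1/T) gives -0.78% p.a.

-0.78%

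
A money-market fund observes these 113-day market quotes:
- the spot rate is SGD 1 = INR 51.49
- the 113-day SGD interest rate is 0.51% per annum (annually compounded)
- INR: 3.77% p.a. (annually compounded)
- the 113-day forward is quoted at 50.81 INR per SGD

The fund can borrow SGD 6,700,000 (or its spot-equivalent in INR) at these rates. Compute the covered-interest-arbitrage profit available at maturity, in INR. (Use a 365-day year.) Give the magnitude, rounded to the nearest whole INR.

T = 113/365 years.
Route A — deposit SGD, sell forward: 6,700,000 × 1.00157613233 × 50.81 = INR 340,963,558.00.
Route B — convert at spot, deposit INR: 6,700,000 × 51.49 × 1.01152275807 = INR 348,958,155.65.
The quoted forward undervalues SGD, so borrow SGD, convert to INR at spot, deposit the INR at 3.77%, and buy SGD forward at 50.81 to cover the loan.
Profit = 348,958,155.65 − 340,963,558.00 = INR 7,994,598.

INR 7,994,598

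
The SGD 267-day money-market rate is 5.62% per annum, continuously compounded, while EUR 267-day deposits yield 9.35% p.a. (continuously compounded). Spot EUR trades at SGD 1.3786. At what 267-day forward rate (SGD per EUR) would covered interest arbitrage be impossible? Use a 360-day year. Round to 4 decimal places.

1.3410

T = 267/360 years.
SGD accumulates by e^(0.0562×267/360) = 1.0425625.
Growth of 1 EUR over T: e^(0.0935×267/360) = 1.0718068.
CIP: F = S · (grow SGD)/(grow EUR) = 1.3786 × 1.0425625/1.0718068 = 1.340985 SGD per EUR.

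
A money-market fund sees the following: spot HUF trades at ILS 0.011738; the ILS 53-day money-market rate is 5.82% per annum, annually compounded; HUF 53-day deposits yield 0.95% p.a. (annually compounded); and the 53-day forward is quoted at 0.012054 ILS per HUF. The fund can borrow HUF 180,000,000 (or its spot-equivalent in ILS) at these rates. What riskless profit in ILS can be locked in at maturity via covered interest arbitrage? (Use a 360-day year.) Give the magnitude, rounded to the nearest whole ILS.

T = 53/360 years.
Keep in HUF, deliver into the forward: 180,000,000·1.001392979·0.012054 = ILS 2,172,742.37.
Swap to ILS now, deposit: 180,000,000·0.011738·1.008363042 = ILS 2,130,509.77.
The quoted forward overvalues HUF, so borrow ILS, buy HUF at spot, deposit the HUF at 0.95%, and sell the proceeds forward at 0.012054.
Profit = 2,172,742.37 − 2,130,509.77 = ILS 42,233.

ILS 42,233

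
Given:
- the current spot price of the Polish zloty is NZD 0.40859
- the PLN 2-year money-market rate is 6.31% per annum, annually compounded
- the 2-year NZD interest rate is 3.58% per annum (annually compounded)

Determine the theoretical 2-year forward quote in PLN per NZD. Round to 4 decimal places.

T = 2 years.
Growth of 1 NZD over T: (1 + 0.0358)^2 = 1.0728816.
PLN accumulates by (1 + 0.0631)^2 = 1.1301816.
So F = 0.40859 × 1.0728816 / 1.1301816 = 0.3878746 (NZD/PLN).
Quoted the other way: 1/0.3878746 = 2.5782 PLN per NZD.

2.5782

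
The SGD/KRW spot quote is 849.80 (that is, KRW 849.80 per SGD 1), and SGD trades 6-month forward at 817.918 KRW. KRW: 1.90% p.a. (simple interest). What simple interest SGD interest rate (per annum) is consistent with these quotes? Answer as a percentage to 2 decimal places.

T = 6/12 years.
CIP gives F = S · g_KRW/g_SGD, so g_KRW/g_SGD = 817.918/849.8 = 0.9624829.
The KRW side grows by 1 + 0.0190×6/12 = 1.009500.
So the SGD growth factor = 1.0488498.
r = (1.0488498 − 1)/(6/12) = 0.097700 → 9.77%.

9.77%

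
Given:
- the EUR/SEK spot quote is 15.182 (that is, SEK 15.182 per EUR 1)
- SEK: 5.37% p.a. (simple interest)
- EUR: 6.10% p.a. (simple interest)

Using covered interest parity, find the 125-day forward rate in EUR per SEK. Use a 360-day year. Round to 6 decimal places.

T = 125/360 years.
Growth of 1 SEK over T: 1 + 0.0537×125/360 = 1.0186458.
EUR accumulates by 1 + 0.0610×125/360 = 1.0211806.
So F = 15.182 × 1.0186458 / 1.0211806 = 15.14431 (SEK/EUR).
Quoted the other way: 1/15.14431 = 0.066031 EUR per SEK.

0.066031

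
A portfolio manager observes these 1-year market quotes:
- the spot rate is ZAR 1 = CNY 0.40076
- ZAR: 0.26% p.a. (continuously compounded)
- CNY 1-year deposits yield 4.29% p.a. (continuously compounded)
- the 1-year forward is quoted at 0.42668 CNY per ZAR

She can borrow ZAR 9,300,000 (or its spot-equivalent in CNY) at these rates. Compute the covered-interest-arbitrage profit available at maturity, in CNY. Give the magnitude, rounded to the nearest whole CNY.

CNY 88,016

T = 1 year.
Invest the ZAR and cover forward: 9,300,000 × 1.002603383 × 0.42668 = CNY 3,978,454.55.
Convert at spot and invest in CNY: 9,300,000 × 0.40076 × 1.043833506 = CNY 3,890,438.46.
The quoted forward overvalues ZAR, so borrow CNY, buy ZAR at spot, deposit the ZAR at 0.26%, and sell the proceeds forward at 0.42668.
Arbitrage profit = |3,978,454.55 − 3,890,438.46| = CNY 88,016.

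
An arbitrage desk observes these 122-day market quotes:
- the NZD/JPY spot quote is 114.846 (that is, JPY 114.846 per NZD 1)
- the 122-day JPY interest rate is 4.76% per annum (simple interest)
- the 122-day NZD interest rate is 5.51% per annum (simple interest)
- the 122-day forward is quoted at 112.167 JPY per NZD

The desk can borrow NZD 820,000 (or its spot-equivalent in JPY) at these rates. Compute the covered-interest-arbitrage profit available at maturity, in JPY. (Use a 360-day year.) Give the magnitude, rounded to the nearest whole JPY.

T = 122/360 years.
Invest the NZD and cover forward: 820,000 × 1.0186727778 × 112.167 = JPY 93,694,404.96.
Convert at spot and invest in JPY: 820,000 × 114.846 × 1.0161311111 = JPY 95,692,846.74.
The quoted forward undervalues NZD, so borrow NZD, convert to JPY at spot, deposit the JPY at 4.76%, and buy NZD forward at 112.167 to cover the loan.
Arbitrage profit = |93,694,404.96 − 95,692,846.74| = JPY 1,998,442.

JPY 1,998,442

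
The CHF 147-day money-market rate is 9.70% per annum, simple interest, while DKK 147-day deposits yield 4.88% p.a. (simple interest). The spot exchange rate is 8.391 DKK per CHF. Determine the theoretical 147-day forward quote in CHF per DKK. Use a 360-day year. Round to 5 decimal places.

T = 147/360 years.
Growth of 1 DKK over T: 1 + 0.0488×147/360 = 1.0199267.
CHF growth factor: 1 + 0.0970×147/360 = 1.0396083.
So F = 8.391 × 1.0199267 / 1.0396083 = 8.232144 (DKK/CHF).
Invert for CHF per DKK: 1 / 8.232144 = 0.12148.

0.12148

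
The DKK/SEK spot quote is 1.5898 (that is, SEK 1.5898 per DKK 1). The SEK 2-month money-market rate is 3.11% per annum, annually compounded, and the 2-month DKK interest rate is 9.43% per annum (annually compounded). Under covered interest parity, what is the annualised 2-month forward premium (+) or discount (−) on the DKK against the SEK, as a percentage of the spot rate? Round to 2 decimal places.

T = 2/12 years.
No-arbitrage forward: 1.5898 × 1.0051174 / 1.0151325 = 1.5741153 SEK/DKK.
Annualised premium = (F − S)/S × (1/T) = (1.5741153 − 1.5898)/1.5898 ÷ (2/12) = -5.92%.

-5.92%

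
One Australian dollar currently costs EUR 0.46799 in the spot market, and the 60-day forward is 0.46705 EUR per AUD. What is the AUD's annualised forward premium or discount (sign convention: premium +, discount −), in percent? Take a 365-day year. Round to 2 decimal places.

T = 60/365 years.
AUD trades forward at -0.20086% vs spot over the period.
Annualise by dividing by T: -0.0020086 / (60/365) = -0.012219 → -1.22%.

-1.22%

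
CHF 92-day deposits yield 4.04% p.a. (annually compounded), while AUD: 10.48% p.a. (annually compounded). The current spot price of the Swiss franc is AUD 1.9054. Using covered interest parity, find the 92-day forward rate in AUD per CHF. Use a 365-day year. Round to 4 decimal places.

1.9345

T = 92/365 years.
AUD accumulates by (1 + 0.1048)^(92/365) = 1.0254391.
Growth of 1 CHF over T: (1 + 0.0404)^(92/365) = 1.0100327.
CIP: F = S · (grow AUD)/(grow CHF) = 1.9054 × 1.0254391/1.0100327 = 1.934464 AUD per CHF.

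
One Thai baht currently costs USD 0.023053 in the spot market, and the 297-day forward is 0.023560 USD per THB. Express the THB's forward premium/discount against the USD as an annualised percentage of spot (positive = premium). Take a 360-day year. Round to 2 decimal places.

T = 297/360 years.
THB trades forward at +2.19928% vs spot over the period.
Per annum: 0.0219928 / (297/360) = 0.026658 = 2.67%.

+2.67%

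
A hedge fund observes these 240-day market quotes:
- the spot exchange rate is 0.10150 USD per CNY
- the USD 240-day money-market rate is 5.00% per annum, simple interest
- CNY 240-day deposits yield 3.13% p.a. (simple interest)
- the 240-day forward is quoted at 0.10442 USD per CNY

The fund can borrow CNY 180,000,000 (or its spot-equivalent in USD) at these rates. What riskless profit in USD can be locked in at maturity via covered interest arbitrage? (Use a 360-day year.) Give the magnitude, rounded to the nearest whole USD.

T = 240/360 years.
Route A — deposit CNY, sell forward: 180,000,000 × 1.0208666667 × 0.10442 = USD 19,187,801.52.
Route B — convert at spot, deposit USD: 180,000,000 × 0.10150 × 1.0333333333 = USD 18,879,000.00.
The quoted forward overvalues CNY, so borrow USD, buy CNY at spot, deposit the CNY at 3.13%, and sell the proceeds forward at 0.10442.
The gap between the two covered legs is USD 308,802.

USD 308,802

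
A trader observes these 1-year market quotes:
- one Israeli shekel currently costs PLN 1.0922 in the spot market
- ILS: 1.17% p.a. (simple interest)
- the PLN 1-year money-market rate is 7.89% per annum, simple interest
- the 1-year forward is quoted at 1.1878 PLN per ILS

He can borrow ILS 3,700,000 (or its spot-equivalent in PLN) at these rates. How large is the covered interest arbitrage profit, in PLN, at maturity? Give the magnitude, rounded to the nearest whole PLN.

PLN 86,294

T = 1 year.
Keep in ILS, deliver into the forward: 3,700,000·1.011700·1.1878 = PLN 4,446,279.86.
Swap to PLN now, deposit: 3,700,000·1.0922·1.078900 = PLN 4,359,985.95.
The quoted forward overvalues ILS, so borrow PLN, buy ILS at spot, deposit the ILS at 1.17%, and sell the proceeds forward at 1.1878.
Profit = 4,446,279.86 − 4,359,985.95 = PLN 86,294.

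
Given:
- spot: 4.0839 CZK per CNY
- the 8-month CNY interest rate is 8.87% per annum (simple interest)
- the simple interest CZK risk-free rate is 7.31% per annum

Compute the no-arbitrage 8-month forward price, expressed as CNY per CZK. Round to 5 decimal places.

0.24729

T = 8/12 years.
CZK growth factor: 1 + 0.0731×8/12 = 1.0487333.
CNY accumulates by 1 + 0.0887×8/12 = 1.0591333.
Forward (CZK per CNY) = 4.0839 × 1.0487333 / 1.0591333 = 4.043799.
Invert for CNY per CZK: 1 / 4.043799 = 0.24729.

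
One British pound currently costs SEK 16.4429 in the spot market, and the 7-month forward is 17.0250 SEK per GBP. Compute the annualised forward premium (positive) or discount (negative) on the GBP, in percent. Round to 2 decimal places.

T = 7/12 years.
Period premium: (17.0250 − 16.4429)/16.4429 = 0.0354013.
×(1/T) gives 6.07% p.a.

+6.07%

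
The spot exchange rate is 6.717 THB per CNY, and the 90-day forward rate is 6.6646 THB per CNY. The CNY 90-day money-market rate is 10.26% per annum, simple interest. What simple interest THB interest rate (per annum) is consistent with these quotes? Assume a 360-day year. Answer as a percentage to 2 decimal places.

T = 90/360 years.
By CIP, F/S equals the THB-to-CNY growth ratio: 6.6646/6.717 = 0.9921989.
The CNY side grows by 1 + 0.1026×90/360 = 1.025650.
Hence g_THB = 1.0176488.
r = (1.0176488 − 1)/(90/360) = 0.070595 → 7.06%.

7.06%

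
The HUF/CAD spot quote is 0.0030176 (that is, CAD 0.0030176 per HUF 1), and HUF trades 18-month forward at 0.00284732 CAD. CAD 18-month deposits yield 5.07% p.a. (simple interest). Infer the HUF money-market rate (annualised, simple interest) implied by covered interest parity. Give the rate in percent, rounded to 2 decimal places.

T = 18/12 years.
CIP gives F = S · g_CAD/g_HUF, so g_CAD/g_HUF = 0.00284732/0.0030176 = 0.9435710.
CAD growth factor: 1 + 0.0507×18/12 = 1.076050.
Hence g_HUF = 1.1404017.
r = (1.1404017 − 1)/(18/12) = 0.093601 → 9.36%.

9.36%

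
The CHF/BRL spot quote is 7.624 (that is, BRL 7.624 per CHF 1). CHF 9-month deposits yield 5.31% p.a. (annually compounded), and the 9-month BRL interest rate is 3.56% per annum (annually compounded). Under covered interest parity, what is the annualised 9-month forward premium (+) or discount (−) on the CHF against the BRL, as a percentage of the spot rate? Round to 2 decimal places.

-1.67%

T = 9/12 years.
No-arbitrage forward: 7.624 × 1.0265829 / 1.0395663 = 7.528782 BRL/CHF.
(F − S)/S ÷ T = (7.528782 − 7.624)/7.624/(9/12) = -0.016652 → -1.67%.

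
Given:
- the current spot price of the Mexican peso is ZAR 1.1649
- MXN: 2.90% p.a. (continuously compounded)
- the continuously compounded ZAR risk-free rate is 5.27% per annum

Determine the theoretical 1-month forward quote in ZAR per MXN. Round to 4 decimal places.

1.1672

T = 1/12 years.
ZAR growth factor: e^(0.0527×1/12) = 1.0044013.
MXN accumulates by e^(0.0290×1/12) = 1.0024196.
Forward (ZAR per MXN) = 1.1649 × 1.0044013 / 1.0024196 = 1.167203.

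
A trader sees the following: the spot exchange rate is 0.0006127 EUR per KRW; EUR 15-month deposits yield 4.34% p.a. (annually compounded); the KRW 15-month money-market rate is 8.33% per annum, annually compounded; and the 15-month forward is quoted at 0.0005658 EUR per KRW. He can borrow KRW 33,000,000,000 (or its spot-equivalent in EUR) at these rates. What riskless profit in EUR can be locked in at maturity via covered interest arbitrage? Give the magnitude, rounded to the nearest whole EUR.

EUR 686,477

T = 15/12 years.
Route A — deposit KRW, sell forward: 33,000,000,000 × 1.1051874101 × 0.0005658 = EUR 20,635,396.21.
Route B — convert at spot, deposit EUR: 33,000,000,000 × 0.0006127 × 1.0545411722 = EUR 21,321,873.41.
The quoted forward undervalues KRW, so borrow KRW, convert to EUR at spot, deposit the EUR at 4.34%, and buy KRW forward at 0.0005658 to cover the loan.
The gap between the two covered legs is EUR 686,477.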